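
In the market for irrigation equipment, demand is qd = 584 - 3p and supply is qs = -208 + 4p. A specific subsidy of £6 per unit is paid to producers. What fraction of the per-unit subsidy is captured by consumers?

Pre-subsidy: 584 - 3p = -208 + 4p gives p* = 792/7, q* = 1712/7.
With the subsidy, sellers receive ps = pb + 6 for each unit, where pb is the price buyers pay.
Supply in terms of pb becomes qs = -208 + 4(pb + 6) = -184 + 4pb. Setting this equal to demand: 584 - 3pb = -184 + 4pb, so pb = 768/7.
Sellers receive ps = 768/7 + 6 = 810/7; q' = 584 − 3·(768/7) = 1784/7.
Buyers' price falls by p* − pb = 792/7 − 768/7 = 24/7; sellers' price rises by ps − p* = 810/7 − 792/7 = 18/7.
So consumers capture (24/7)/6 = 4/7 of each unit of subsidy.

Consumer share = 4/7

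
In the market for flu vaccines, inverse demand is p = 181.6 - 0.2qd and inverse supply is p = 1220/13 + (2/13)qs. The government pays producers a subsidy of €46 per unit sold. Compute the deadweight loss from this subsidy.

Deadweight loss = €2990

Pre-subsidy: 181.6 - 0.2q = 1220/13 + (2/13)q gives q* = 248 and p* = 132.
With the subsidy, sellers receive ps = pb + 46 for each unit, where pb is the price buyers pay.
On the curves, pb = 181.6 - 0.2q and ps = 1220/13 + (2/13)q; the wedge ps − pb = 46 gives 1220/13 + (2/13)q − (181.6 - 0.2q) = 46, so q' = 378.
Then pb = 181.6 − 0.2·378 = 106 and ps = 1220/13 + (2/13)·378 = 152.
The subsidy expands output by 378 − 248 = 130 past the efficient level; on those units the gap between marginal cost and willingness to pay runs from 0 up to 46.
DWL = ½ × 46 × 130 = 2990.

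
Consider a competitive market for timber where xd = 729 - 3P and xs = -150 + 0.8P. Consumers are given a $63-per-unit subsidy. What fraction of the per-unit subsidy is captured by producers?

Producer share = 15/19

Pre-subsidy: 729 - 3P = -150 + 0.8P gives P* = 4395/19, x* = 666/19.
With the rebate, buyers effectively pay Pb = Ps − 63, where Ps is the price sellers receive.
Demand in terms of Ps becomes xd = 729 − 3(Ps − 63) = 918 - 3Ps. Setting this equal to supply: 918 - 3Ps = -150 + 0.8Ps, so Ps = 5340/19.
Buyers pay Pb = 5340/19 − 63 = 4143/19; x' = -150 + 0.8·(5340/19) = 1422/19.
Buyers' price falls by P* − Pb = 4395/19 − 4143/19 = 252/19; sellers' price rises by Ps − P* = 5340/19 − 4395/19 = 945/19.
So producers capture (945/19)/63 = 15/19 of each unit of subsidy.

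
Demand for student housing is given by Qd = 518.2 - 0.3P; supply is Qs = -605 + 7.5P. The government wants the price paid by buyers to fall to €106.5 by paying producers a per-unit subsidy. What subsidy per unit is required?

At a buyer price of 106.5, quantity demanded is 518.2 − 0.3·106.5 = 486.25.
Sellers supply 486.25 only when they receive Ps with -605 + 7.5·Ps = 486.25, i.e. Ps = 145.5.
s = Ps − Pb = 145.5 − 106.5 = 39.

Required subsidy s = €39 per unit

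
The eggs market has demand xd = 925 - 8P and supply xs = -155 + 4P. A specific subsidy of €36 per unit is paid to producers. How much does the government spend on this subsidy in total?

Pre-subsidy: 925 - 8P = -155 + 4P gives P* = 90, x* = 205.
With the subsidy, sellers receive Ps = Pb + 36 for each unit, where Pb is the price buyers pay.
Supply in terms of Pb becomes xs = -155 + 4(Pb + 36) = -11 + 4Pb. Setting this equal to demand: 925 - 8Pb = -11 + 4Pb, so Pb = 78.
Sellers receive Ps = 78 + 36 = 114; x' = 925 − 8·78 = 301.
Government outlay = subsidy × quantity = 36 × 301 = 10836.

Government cost = €10836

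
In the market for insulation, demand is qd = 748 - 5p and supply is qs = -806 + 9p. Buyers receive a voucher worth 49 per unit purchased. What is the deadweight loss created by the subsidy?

Deadweight loss = 3858.75

Pre-subsidy: 748 - 5p = -806 + 9p gives p* = 111, q* = 193.
With the rebate, buyers effectively pay pb = ps − 49, where ps is the price sellers receive.
Demand in terms of ps becomes qd = 748 − 5(ps − 49) = 993 - 5ps. Setting this equal to supply: 993 - 5ps = -806 + 9ps, so ps = 128.5.
Buyers pay pb = 128.5 − 49 = 79.5; q' = -806 + 9·128.5 = 350.5.
The subsidy expands output by 350.5 − 193 = 157.5 past the efficient level; on those units the gap between marginal cost and willingness to pay runs from 0 up to 49.
DWL = ½ × 49 × 157.5 = 3858.75.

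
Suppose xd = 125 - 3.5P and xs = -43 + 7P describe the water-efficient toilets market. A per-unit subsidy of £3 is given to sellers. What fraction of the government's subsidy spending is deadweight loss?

Pre-subsidy: 125 - 3.5P = -43 + 7P gives P* = 16, x* = 69.
With the subsidy, sellers receive Ps = Pb + 3 for each unit, where Pb is the price buyers pay.
Supply in terms of Pb becomes xs = -43 + 7(Pb + 3) = -22 + 7Pb. Setting this equal to demand: 125 - 3.5Pb = -22 + 7Pb, so Pb = 14.
Sellers receive Ps = 14 + 3 = 17; x' = 125 − 3.5·14 = 76.
ΔCS = ½(69 + 76)(16 − 14) = 145; ΔPS = ½(69 + 76)(17 − 16) = 72.5.
Government spending = 3 × 76 = 228.
DWL = ½ × 3 × (76 − 69) = 10.5; fraction = 10.5 / 228 = 7/152.

DWL / government spending = 7/152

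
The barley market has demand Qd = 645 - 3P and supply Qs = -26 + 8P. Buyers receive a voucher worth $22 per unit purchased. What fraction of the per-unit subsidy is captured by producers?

Pre-subsidy: 645 - 3P = -26 + 8P gives P* = 61, Q* = 462.
With the rebate, buyers effectively pay Pb = Ps − 22, where Ps is the price sellers receive.
Demand in terms of Ps becomes Qd = 645 − 3(Ps − 22) = 711 - 3Ps. Setting this equal to supply: 711 - 3Ps = -26 + 8Ps, so Ps = 67.
Buyers pay Pb = 67 − 22 = 45; Q' = -26 + 8·67 = 510.
Buyers' price falls by P* − Pb = 61 − 45 = 16; sellers' price rises by Ps − P* = 67 − 61 = 6.
So producers capture 6/22 = 3/11 of each unit of subsidy.

Producer share = 3/11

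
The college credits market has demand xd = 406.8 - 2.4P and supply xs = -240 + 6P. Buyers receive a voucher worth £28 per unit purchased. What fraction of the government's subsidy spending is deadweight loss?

DWL / government spending = 4/45

Pre-subsidy: 406.8 - 2.4P = -240 + 6P gives P* = 77, x* = 222.
With the rebate, buyers effectively pay Pb = Ps − 28, where Ps is the price sellers receive.
Demand in terms of Ps becomes xd = 406.8 − 2.4(Ps − 28) = 474 - 2.4Ps. Setting this equal to supply: 474 - 2.4Ps = -240 + 6Ps, so Ps = 85.
Buyers pay Pb = 85 − 28 = 57; x' = -240 + 6·85 = 270.
ΔCS = ½(222 + 270)(77 − 57) = 4920; ΔPS = ½(222 + 270)(85 − 77) = 1968.
Government spending = 28 × 270 = 7560.
DWL = ½ × 28 × (270 − 222) = 672; fraction = 672 / 7560 = 4/45.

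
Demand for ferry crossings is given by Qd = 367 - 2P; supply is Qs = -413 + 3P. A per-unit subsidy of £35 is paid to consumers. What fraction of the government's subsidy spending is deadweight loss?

DWL / government spending = 21/97

Pre-subsidy: 367 - 2P = -413 + 3P gives P* = 156, Q* = 55.
With the rebate, buyers effectively pay Pb = Ps − 35, where Ps is the price sellers receive.
Demand in terms of Ps becomes Qd = 367 − 2(Ps − 35) = 437 - 2Ps. Setting this equal to supply: 437 - 2Ps = -413 + 3Ps, so Ps = 170.
Buyers pay Pb = 170 − 35 = 135; Q' = -413 + 3·170 = 97.
ΔCS = ½(55 + 97)(156 − 135) = 1596; ΔPS = ½(55 + 97)(170 − 156) = 1064.
Government spending = 35 × 97 = 3395.
DWL = ½ × 35 × (97 − 55) = 735; fraction = 735 / 3395 = 21/97.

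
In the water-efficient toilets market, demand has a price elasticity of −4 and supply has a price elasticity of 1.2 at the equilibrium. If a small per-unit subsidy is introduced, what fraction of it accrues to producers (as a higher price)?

Producer share = 10/13

For a small subsidy around the equilibrium, the benefit split depends on the relative slopes, which at a point are proportional to the elasticities.
Buyer share = εs/(εs + |εd|) = 1.2/(1.2 + 4) = 3/13; seller share = |εd|/(εs + |εd|) = 10/13.
So producers capture 10/13 of the subsidy.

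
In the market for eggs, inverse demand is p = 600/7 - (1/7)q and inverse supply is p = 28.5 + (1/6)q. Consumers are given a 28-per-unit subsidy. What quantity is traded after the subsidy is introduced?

Pre-subsidy: 600/7 - (1/7)q = 28.5 + (1/6)q gives q* = 2403/13 and p* = 771/13.
With the rebate, buyers effectively pay pb = ps − 28, where ps is the price sellers receive.
On the curves, pb = 600/7 - (1/7)q and ps = 28.5 + (1/6)q; the wedge ps − pb = 28 gives 28.5 + (1/6)q − (600/7 - (1/7)q) = 28, so q' = 3579/13.
Then pb = 600/7 − (1/7)·(3579/13) = 603/13 and ps = 28.5 + (1/6)·(3579/13) = 967/13.

q' = 3579/13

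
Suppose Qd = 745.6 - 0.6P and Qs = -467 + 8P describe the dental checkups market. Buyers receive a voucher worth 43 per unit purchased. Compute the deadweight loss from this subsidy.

Pre-subsidy: 745.6 - 0.6P = -467 + 8P gives P* = 141, Q* = 661.
With the rebate, buyers effectively pay Pb = Ps − 43, where Ps is the price sellers receive.
Demand in terms of Ps becomes Qd = 745.6 − 0.6(Ps − 43) = 771.4 - 0.6Ps. Setting this equal to supply: 771.4 - 0.6Ps = -467 + 8Ps, so Ps = 144.
Buyers pay Pb = 144 − 43 = 101; Q' = -467 + 8·144 = 685.
The subsidy expands output by 685 − 661 = 24 past the efficient level; on those units the gap between marginal cost and willingness to pay runs from 0 up to 43.
DWL = ½ × 43 × 24 = 516.

Deadweight loss = 516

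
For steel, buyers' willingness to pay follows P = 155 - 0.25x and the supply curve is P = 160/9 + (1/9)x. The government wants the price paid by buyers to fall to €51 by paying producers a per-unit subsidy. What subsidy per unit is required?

Required subsidy s = €13 per unit

At a buyer price of 51, quantity demanded is 620 − 4·51 = 416.
Sellers supply 416 only when they receive Ps = 160/9 + (1/9)·416 = 64.
s = Ps − Pb = 64 − 51 = 13.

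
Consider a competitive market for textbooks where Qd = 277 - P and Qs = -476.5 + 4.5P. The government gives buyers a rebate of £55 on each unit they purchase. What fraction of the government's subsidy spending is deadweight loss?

Pre-subsidy: 277 - P = -476.5 + 4.5P gives P* = 137, Q* = 140.
With the rebate, buyers effectively pay Pb = Ps − 55, where Ps is the price sellers receive.
Demand in terms of Ps becomes Qd = 277 − 1(Ps − 55) = 332 - Ps. Setting this equal to supply: 332 - Ps = -476.5 + 4.5Ps, so Ps = 147.
Buyers pay Pb = 147 − 55 = 92; Q' = -476.5 + 4.5·147 = 185.
ΔCS = ½(140 + 185)(137 − 92) = 7312.5; ΔPS = ½(140 + 185)(147 − 137) = 1625.
Government spending = 55 × 185 = 10175.
DWL = ½ × 55 × (185 − 140) = 1237.5; fraction = 1237.5 / 10175 = 9/74.

DWL / government spending = 9/74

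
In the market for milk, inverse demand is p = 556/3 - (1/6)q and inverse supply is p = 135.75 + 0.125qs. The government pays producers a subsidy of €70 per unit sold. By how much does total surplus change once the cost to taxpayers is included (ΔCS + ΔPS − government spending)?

Pre-subsidy: 556/3 - (1/6)q = 135.75 + 0.125q gives q* = 170 and p* = 157.
With the subsidy, sellers receive ps = pb + 70 for each unit, where pb is the price buyers pay.
On the curves, pb = 556/3 - (1/6)q and ps = 135.75 + 0.125q; the wedge ps − pb = 70 gives 135.75 + 0.125q − (556/3 - (1/6)q) = 70, so q' = 410.
Then pb = 556/3 − (1/6)·410 = 117 and ps = 135.75 + 0.125·410 = 187.
ΔCS = ½(170 + 410)(157 − 117) = 11600; ΔPS = ½(170 + 410)(187 − 157) = 8700.
Government spending = 70 × 410 = 28700.
Net change = 11600 + 8700 − 28700 = -8400. The loss equals the DWL triangle ½·70·240.

Net change in total surplus = -€8400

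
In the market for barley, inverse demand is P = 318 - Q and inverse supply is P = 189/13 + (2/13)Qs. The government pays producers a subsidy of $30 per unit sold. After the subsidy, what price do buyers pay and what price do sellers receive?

Buyers pay $29; sellers receive $59

Pre-subsidy: 318 - Q = 189/13 + (2/13)Q gives Q* = 263 and P* = 55.
With the subsidy, sellers receive Ps = Pb + 30 for each unit, where Pb is the price buyers pay.
On the curves, Pb = 318 - Q and Ps = 189/13 + (2/13)Q; the wedge Ps − Pb = 30 gives 189/13 + (2/13)Q − (318 - Q) = 30, so Q' = 289.
Then Pb = 318 − 1·289 = 29 and Ps = 189/13 + (2/13)·289 = 59.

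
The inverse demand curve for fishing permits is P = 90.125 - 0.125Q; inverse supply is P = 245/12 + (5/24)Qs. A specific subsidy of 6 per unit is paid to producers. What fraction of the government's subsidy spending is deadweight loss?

DWL / government spending = 72/1817

Pre-subsidy: 90.125 - 0.125Q = 245/12 + (5/24)Q gives Q* = 209.125 and P* = 63.984375.
With the subsidy, sellers receive Ps = Pb + 6 for each unit, where Pb is the price buyers pay.
On the curves, Pb = 90.125 - 0.125Q and Ps = 245/12 + (5/24)Q; the wedge Ps − Pb = 6 gives 245/12 + (5/24)Q − (90.125 - 0.125Q) = 6, so Q' = 227.125.
Then Pb = 90.125 − 0.125·227.125 = 61.734375 and Ps = 245/12 + (5/24)·227.125 = 67.734375.
ΔCS = ½(209.125 + 227.125)(63.984375 − 61.734375) = 490.78125; ΔPS = ½(209.125 + 227.125)(67.734375 − 63.984375) = 817.96875.
Government spending = 6 × 227.125 = 1362.75.
DWL = ½ × 6 × (227.125 − 209.125) = 54; fraction = 54 / 1362.75 = 72/1817.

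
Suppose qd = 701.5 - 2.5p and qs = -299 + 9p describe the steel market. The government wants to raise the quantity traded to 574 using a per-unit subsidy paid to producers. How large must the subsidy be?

Required subsidy s = 46 per unit

At q = 574, invert demand for the buyer price: pb = (701.5 − 574)/2.5 = 51; invert supply for the seller price: ps = (574 − (-299))/9 = 97.
The subsidy must fill the gap: s = ps − pb = 97 − 51 = 46.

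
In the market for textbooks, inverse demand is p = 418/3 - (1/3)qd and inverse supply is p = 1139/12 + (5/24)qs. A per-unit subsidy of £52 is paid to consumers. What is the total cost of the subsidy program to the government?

Pre-subsidy: 418/3 - (1/3)q = 1139/12 + (5/24)q gives q* = 82 and p* = 112.
With the rebate, buyers effectively pay pb = ps − 52, where ps is the price sellers receive.
On the curves, pb = 418/3 - (1/3)q and ps = 1139/12 + (5/24)q; the wedge ps − pb = 52 gives 1139/12 + (5/24)q − (418/3 - (1/3)q) = 52, so q' = 178.
Then pb = 418/3 − (1/3)·178 = 80 and ps = 1139/12 + (5/24)·178 = 132.
Government outlay = subsidy × quantity = 52 × 178 = 9256.

Government cost = £9256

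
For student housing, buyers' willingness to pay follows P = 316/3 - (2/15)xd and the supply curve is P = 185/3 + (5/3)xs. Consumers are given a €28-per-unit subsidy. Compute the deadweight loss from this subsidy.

Deadweight loss = 1960/9

Pre-subsidy: 316/3 - (2/15)x = 185/3 + (5/3)x gives x* = 655/27 and P* = 8270/81.
With the rebate, buyers effectively pay Pb = Ps − 28, where Ps is the price sellers receive.
On the curves, Pb = 316/3 - (2/15)x and Ps = 185/3 + (5/3)x; the wedge Ps − Pb = 28 gives 185/3 + (5/3)x − (316/3 - (2/15)x) = 28, so x' = 1075/27.
Then Pb = 316/3 − (2/15)·(1075/27) = 8102/81 and Ps = 185/3 + (5/3)·(1075/27) = 10370/81.
The subsidy expands output by 1075/27 − 655/27 = 140/9 past the efficient level; on those units the gap between marginal cost and willingness to pay runs from 0 up to 28.
DWL = ½ × 28 × 140/9 = 1960/9.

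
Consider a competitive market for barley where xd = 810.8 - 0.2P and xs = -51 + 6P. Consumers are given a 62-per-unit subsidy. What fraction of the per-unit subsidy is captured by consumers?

Consumer share = 30/31

Pre-subsidy: 810.8 - 0.2P = -51 + 6P gives P* = 139, x* = 783.
With the rebate, buyers effectively pay Pb = Ps − 62, where Ps is the price sellers receive.
Demand in terms of Ps becomes xd = 810.8 − 0.2(Ps − 62) = 823.2 - 0.2Ps. Setting this equal to supply: 823.2 - 0.2Ps = -51 + 6Ps, so Ps = 141.
Buyers pay Pb = 141 − 62 = 79; x' = -51 + 6·141 = 795.
Buyers' price falls by P* − Pb = 139 − 79 = 60; sellers' price rises by Ps − P* = 141 − 139 = 2.
So consumers capture 60/62 = 30/31 of each unit of subsidy.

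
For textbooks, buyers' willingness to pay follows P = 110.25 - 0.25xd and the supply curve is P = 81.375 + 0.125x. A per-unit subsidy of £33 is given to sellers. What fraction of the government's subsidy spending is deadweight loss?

DWL / government spending = 4/15

Pre-subsidy: 110.25 - 0.25x = 81.375 + 0.125x gives x* = 77 and P* = 91.
With the subsidy, sellers receive Ps = Pb + 33 for each unit, where Pb is the price buyers pay.
On the curves, Pb = 110.25 - 0.25x and Ps = 81.375 + 0.125x; the wedge Ps − Pb = 33 gives 81.375 + 0.125x − (110.25 - 0.25x) = 33, so x' = 165.
Then Pb = 110.25 − 0.25·165 = 69 and Ps = 81.375 + 0.125·165 = 102.
ΔCS = ½(77 + 165)(91 − 69) = 2662; ΔPS = ½(77 + 165)(102 − 91) = 1331.
Government spending = 33 × 165 = 5445.
DWL = ½ × 33 × (165 − 77) = 1452; fraction = 1452 / 5445 = 4/15.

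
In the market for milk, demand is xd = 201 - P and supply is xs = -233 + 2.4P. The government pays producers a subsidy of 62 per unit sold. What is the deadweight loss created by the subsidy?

Pre-subsidy: 201 - P = -233 + 2.4P gives P* = 2170/17, x* = 1247/17.
With the subsidy, sellers receive Ps = Pb + 62 for each unit, where Pb is the price buyers pay.
Supply in terms of Pb becomes xs = -233 + 2.4(Pb + 62) = -84.2 + 2.4Pb. Setting this equal to demand: 201 - Pb = -84.2 + 2.4Pb, so Pb = 1426/17.
Sellers receive Ps = 1426/17 + 62 = 2480/17; x' = 201 − 1·(1426/17) = 1991/17.
The subsidy expands output by 1991/17 − 1247/17 = 744/17 past the efficient level; on those units the gap between marginal cost and willingness to pay runs from 0 up to 62.
DWL = ½ × 62 × 744/17 = 23064/17.

Deadweight loss = 23064/17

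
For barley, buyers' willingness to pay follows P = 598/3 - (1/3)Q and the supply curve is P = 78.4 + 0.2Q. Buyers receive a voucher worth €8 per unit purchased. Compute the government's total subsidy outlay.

Pre-subsidy: 598/3 - (1/3)Q = 78.4 + 0.2Q gives Q* = 226.75 and P* = 123.75.
With the rebate, buyers effectively pay Pb = Ps − 8, where Ps is the price sellers receive.
On the curves, Pb = 598/3 - (1/3)Q and Ps = 78.4 + 0.2Q; the wedge Ps − Pb = 8 gives 78.4 + 0.2Q − (598/3 - (1/3)Q) = 8, so Q' = 241.75.
Then Pb = 598/3 − (1/3)·241.75 = 118.75 and Ps = 78.4 + 0.2·241.75 = 126.75.
Government outlay = subsidy × quantity = 8 × 241.75 = 1934.

Government cost = €1934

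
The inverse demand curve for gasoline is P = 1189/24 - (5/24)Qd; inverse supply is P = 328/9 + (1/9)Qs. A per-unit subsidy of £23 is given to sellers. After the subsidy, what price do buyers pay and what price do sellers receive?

Pre-subsidy: 1189/24 - (5/24)Q = 328/9 + (1/9)Q gives Q* = 41 and P* = 41.
With the subsidy, sellers receive Ps = Pb + 23 for each unit, where Pb is the price buyers pay.
On the curves, Pb = 1189/24 - (5/24)Q and Ps = 328/9 + (1/9)Q; the wedge Ps − Pb = 23 gives 328/9 + (1/9)Q − (1189/24 - (5/24)Q) = 23, so Q' = 113.
Then Pb = 1189/24 − (5/24)·113 = 26 and Ps = 328/9 + (1/9)·113 = 49.

Buyers pay £26; sellers receive £49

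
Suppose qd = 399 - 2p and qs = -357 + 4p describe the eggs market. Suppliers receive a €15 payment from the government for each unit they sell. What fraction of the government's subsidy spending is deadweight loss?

Pre-subsidy: 399 - 2p = -357 + 4p gives p* = 126, q* = 147.
With the subsidy, sellers receive ps = pb + 15 for each unit, where pb is the price buyers pay.
Supply in terms of pb becomes qs = -357 + 4(pb + 15) = -297 + 4pb. Setting this equal to demand: 399 - 2pb = -297 + 4pb, so pb = 116.
Sellers receive ps = 116 + 15 = 131; q' = 399 − 2·116 = 167.
ΔCS = ½(147 + 167)(126 − 116) = 1570; ΔPS = ½(147 + 167)(131 − 126) = 785.
Government spending = 15 × 167 = 2505.
DWL = ½ × 15 × (167 − 147) = 150; fraction = 150 / 2505 = 10/167.

DWL / government spending = 10/167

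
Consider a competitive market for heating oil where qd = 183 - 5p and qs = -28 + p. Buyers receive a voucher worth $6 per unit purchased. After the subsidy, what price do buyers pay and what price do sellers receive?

Buyers pay 205/6; sellers receive 241/6

Pre-subsidy: 183 - 5p = -28 + p gives p* = 211/6, q* = 43/6.
With the rebate, buyers effectively pay pb = ps − 6, where ps is the price sellers receive.
Demand in terms of ps becomes qd = 183 − 5(ps − 6) = 213 - 5ps. Setting this equal to supply: 213 - 5ps = -28 + ps, so ps = 241/6.
Buyers pay pb = 241/6 − 6 = 205/6; q' = -28 + 1·(241/6) = 73/6.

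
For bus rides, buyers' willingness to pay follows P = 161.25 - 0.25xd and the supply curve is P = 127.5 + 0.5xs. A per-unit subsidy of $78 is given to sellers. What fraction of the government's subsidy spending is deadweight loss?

Pre-subsidy: 161.25 - 0.25x = 127.5 + 0.5x gives x* = 45 and P* = 150.
With the subsidy, sellers receive Ps = Pb + 78 for each unit, where Pb is the price buyers pay.
On the curves, Pb = 161.25 - 0.25x and Ps = 127.5 + 0.5x; the wedge Ps − Pb = 78 gives 127.5 + 0.5x − (161.25 - 0.25x) = 78, so x' = 149.
Then Pb = 161.25 − 0.25·149 = 124 and Ps = 127.5 + 0.5·149 = 202.
ΔCS = ½(45 + 149)(150 − 124) = 2522; ΔPS = ½(45 + 149)(202 − 150) = 5044.
Government spending = 78 × 149 = 11622.
DWL = ½ × 78 × (149 − 45) = 4056; fraction = 4056 / 11622 = 52/149.

DWL / government spending = 52/149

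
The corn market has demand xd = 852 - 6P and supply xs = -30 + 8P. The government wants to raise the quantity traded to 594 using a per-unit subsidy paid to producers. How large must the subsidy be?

Required subsidy s = 35 per unit

At x = 594, invert demand for the buyer price: Pb = (852 − 594)/6 = 43; invert supply for the seller price: Ps = (594 − (-30))/8 = 78.
The subsidy must fill the gap: s = Ps − Pb = 78 − 43 = 35.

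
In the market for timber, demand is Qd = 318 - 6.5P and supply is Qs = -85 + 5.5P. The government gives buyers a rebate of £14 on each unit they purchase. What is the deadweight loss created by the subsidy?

Pre-subsidy: 318 - 6.5P = -85 + 5.5P gives P* = 403/12, Q* = 2393/24.
With the rebate, buyers effectively pay Pb = Ps − 14, where Ps is the price sellers receive.
Demand in terms of Ps becomes Qd = 318 − 6.5(Ps − 14) = 409 - 6.5Ps. Setting this equal to supply: 409 - 6.5Ps = -85 + 5.5Ps, so Ps = 247/6.
Buyers pay Pb = 247/6 − 14 = 163/6; Q' = -85 + 5.5·(247/6) = 1697/12.
The subsidy expands output by 1697/12 − 2393/24 = 1001/24 past the efficient level; on those units the gap between marginal cost and willingness to pay runs from 0 up to 14.
DWL = ½ × 14 × 1001/24 = 7007/24.

Deadweight loss = 7007/24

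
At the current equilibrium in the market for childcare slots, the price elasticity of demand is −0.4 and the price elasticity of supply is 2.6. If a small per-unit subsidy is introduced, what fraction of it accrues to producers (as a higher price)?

For a small subsidy around the equilibrium, the benefit split depends on the relative slopes, which at a point are proportional to the elasticities.
Buyer share = εs/(εs + |εd|) = 2.6/(2.6 + 0.4) = 13/15; seller share = |εd|/(εs + |εd|) = 2/15.
So producers capture 2/15 of the subsidy.

Producer share = 2/15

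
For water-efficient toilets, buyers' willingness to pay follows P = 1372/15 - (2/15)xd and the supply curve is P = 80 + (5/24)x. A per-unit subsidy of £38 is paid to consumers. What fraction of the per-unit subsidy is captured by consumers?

Consumer share = 16/41

Pre-subsidy: 1372/15 - (2/15)x = 80 + (5/24)x gives x* = 1376/41 and P* = 10700/123.
With the rebate, buyers effectively pay Pb = Ps − 38, where Ps is the price sellers receive.
On the curves, Pb = 1372/15 - (2/15)x and Ps = 80 + (5/24)x; the wedge Ps − Pb = 38 gives 80 + (5/24)x − (1372/15 - (2/15)x) = 38, so x' = 5936/41.
Then Pb = 1372/15 − (2/15)·(5936/41) = 8876/123 and Ps = 80 + (5/24)·(5936/41) = 13550/123.
Buyers' price falls by P* − Pb = 10700/123 − 8876/123 = 608/41; sellers' price rises by Ps − P* = 13550/123 − 10700/123 = 950/41.
So consumers capture (608/41)/38 = 16/41 of each unit of subsidy.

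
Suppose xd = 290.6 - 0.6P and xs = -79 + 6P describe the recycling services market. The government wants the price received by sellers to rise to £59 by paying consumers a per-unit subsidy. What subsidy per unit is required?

Required subsidy s = £33 per unit

At a seller price of 59, quantity supplied is -79 + 6·59 = 275.
Buyers absorb 275 only when they pay Pb with 290.6 − 0.6·Pb = 275, i.e. Pb = 26.
s = Ps − Pb = 59 − 26 = 33.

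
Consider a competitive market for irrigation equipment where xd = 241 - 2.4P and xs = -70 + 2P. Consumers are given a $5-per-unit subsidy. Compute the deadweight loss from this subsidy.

Pre-subsidy: 241 - 2.4P = -70 + 2P gives P* = 1555/22, x* = 785/11.
With the rebate, buyers effectively pay Pb = Ps − 5, where Ps is the price sellers receive.
Demand in terms of Ps becomes xd = 241 − 2.4(Ps − 5) = 253 - 2.4Ps. Setting this equal to supply: 253 - 2.4Ps = -70 + 2Ps, so Ps = 1615/22.
Buyers pay Pb = 1615/22 − 5 = 1505/22; x' = -70 + 2·(1615/22) = 845/11.
The subsidy expands output by 845/11 − 785/11 = 60/11 past the efficient level; on those units the gap between marginal cost and willingness to pay runs from 0 up to 5.
DWL = ½ × 5 × 60/11 = 150/11.

Deadweight loss = 150/11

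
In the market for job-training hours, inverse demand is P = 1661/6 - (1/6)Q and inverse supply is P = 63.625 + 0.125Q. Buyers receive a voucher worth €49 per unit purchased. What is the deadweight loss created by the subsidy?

Deadweight loss = €4116

Pre-subsidy: 1661/6 - (1/6)Q = 63.625 + 0.125Q gives Q* = 731 and P* = 155.
With the rebate, buyers effectively pay Pb = Ps − 49, where Ps is the price sellers receive.
On the curves, Pb = 1661/6 - (1/6)Q and Ps = 63.625 + 0.125Q; the wedge Ps − Pb = 49 gives 63.625 + 0.125Q − (1661/6 - (1/6)Q) = 49, so Q' = 899.
Then Pb = 1661/6 − (1/6)·899 = 127 and Ps = 63.625 + 0.125·899 = 176.
The subsidy expands output by 899 − 731 = 168 past the efficient level; on those units the gap between marginal cost and willingness to pay runs from 0 up to 49.
DWL = ½ × 49 × 168 = 4116.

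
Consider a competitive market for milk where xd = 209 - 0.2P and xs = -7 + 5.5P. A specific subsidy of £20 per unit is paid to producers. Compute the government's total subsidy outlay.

Pre-subsidy: 209 - 0.2P = -7 + 5.5P gives P* = 720/19, x* = 3827/19.
With the subsidy, sellers receive Ps = Pb + 20 for each unit, where Pb is the price buyers pay.
Supply in terms of Pb becomes xs = -7 + 5.5(Pb + 20) = 103 + 5.5Pb. Setting this equal to demand: 209 - 0.2Pb = 103 + 5.5Pb, so Pb = 1060/57.
Sellers receive Ps = 1060/57 + 20 = 2200/57; x' = 209 − 0.2·(1060/57) = 11701/57.
Government outlay = subsidy × quantity = 20 × 11701/57 = 234020/57.

Government cost = 234020/57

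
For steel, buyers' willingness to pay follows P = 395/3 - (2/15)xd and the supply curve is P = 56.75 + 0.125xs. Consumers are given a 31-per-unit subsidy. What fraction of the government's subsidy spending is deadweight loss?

Pre-subsidy: 395/3 - (2/15)x = 56.75 + 0.125x gives x* = 290 and P* = 93.
With the rebate, buyers effectively pay Pb = Ps − 31, where Ps is the price sellers receive.
On the curves, Pb = 395/3 - (2/15)x and Ps = 56.75 + 0.125x; the wedge Ps − Pb = 31 gives 56.75 + 0.125x − (395/3 - (2/15)x) = 31, so x' = 410.
Then Pb = 395/3 − (2/15)·410 = 77 and Ps = 56.75 + 0.125·410 = 108.
ΔCS = ½(290 + 410)(93 − 77) = 5600; ΔPS = ½(290 + 410)(108 − 93) = 5250.
Government spending = 31 × 410 = 12710.
DWL = ½ × 31 × (410 − 290) = 1860; fraction = 1860 / 12710 = 6/41.

DWL / government spending = 6/41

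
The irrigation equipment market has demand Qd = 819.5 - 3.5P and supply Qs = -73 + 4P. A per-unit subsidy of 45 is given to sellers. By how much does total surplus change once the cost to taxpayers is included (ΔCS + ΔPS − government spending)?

Net change in total surplus = -1890

Pre-subsidy: 819.5 - 3.5P = -73 + 4P gives P* = 119, Q* = 403.
With the subsidy, sellers receive Ps = Pb + 45 for each unit, where Pb is the price buyers pay.
Supply in terms of Pb becomes Qs = -73 + 4(Pb + 45) = 107 + 4Pb. Setting this equal to demand: 819.5 - 3.5Pb = 107 + 4Pb, so Pb = 95.
Sellers receive Ps = 95 + 45 = 140; Q' = 819.5 − 3.5·95 = 487.
ΔCS = ½(403 + 487)(119 − 95) = 10680; ΔPS = ½(403 + 487)(140 − 119) = 9345.
Government spending = 45 × 487 = 21915.
Net change = 10680 + 9345 − 21915 = -1890. The loss equals the DWL triangle ½·45·84.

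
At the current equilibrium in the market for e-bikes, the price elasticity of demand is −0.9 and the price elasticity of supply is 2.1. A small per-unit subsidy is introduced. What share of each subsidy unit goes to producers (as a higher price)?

For a small subsidy around the equilibrium, the benefit split depends on the relative slopes, which at a point are proportional to the elasticities.
Buyer share = εs/(εs + |εd|) = 2.1/(2.1 + 0.9) = 0.7; seller share = |εd|/(εs + |εd|) = 0.3.
So producers capture 0.3 of the subsidy.

Producer share = 0.3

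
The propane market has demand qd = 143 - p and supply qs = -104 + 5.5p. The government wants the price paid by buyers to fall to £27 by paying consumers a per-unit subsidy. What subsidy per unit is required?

At a buyer price of 27, quantity demanded is 143 − 1·27 = 116.
Sellers supply 116 only when they receive ps with -104 + 5.5·ps = 116, i.e. ps = 40.
s = ps − pb = 40 − 27 = 13.

Required subsidy s = £13 per unit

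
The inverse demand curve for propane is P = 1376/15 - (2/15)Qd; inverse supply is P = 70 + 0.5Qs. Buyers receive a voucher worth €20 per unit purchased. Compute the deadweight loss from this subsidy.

Pre-subsidy: 1376/15 - (2/15)Q = 70 + 0.5Q gives Q* = 652/19 and P* = 1656/19.
With the rebate, buyers effectively pay Pb = Ps − 20, where Ps is the price sellers receive.
On the curves, Pb = 1376/15 - (2/15)Q and Ps = 70 + 0.5Q; the wedge Ps − Pb = 20 gives 70 + 0.5Q − (1376/15 - (2/15)Q) = 20, so Q' = 1252/19.
Then Pb = 1376/15 − (2/15)·(1252/19) = 1576/19 and Ps = 70 + 0.5·(1252/19) = 1956/19.
The subsidy expands output by 1252/19 − 652/19 = 600/19 past the efficient level; on those units the gap between marginal cost and willingness to pay runs from 0 up to 20.
DWL = ½ × 20 × 600/19 = 6000/19.

Deadweight loss = 6000/19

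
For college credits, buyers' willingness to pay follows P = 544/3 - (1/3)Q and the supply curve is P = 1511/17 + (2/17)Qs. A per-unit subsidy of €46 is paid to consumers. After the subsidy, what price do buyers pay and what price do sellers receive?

Buyers pay €79; sellers receive €125

Pre-subsidy: 544/3 - (1/3)Q = 1511/17 + (2/17)Q gives Q* = 205 and P* = 113.
With the rebate, buyers effectively pay Pb = Ps − 46, where Ps is the price sellers receive.
On the curves, Pb = 544/3 - (1/3)Q and Ps = 1511/17 + (2/17)Q; the wedge Ps − Pb = 46 gives 1511/17 + (2/17)Q − (544/3 - (1/3)Q) = 46, so Q' = 307.
Then Pb = 544/3 − (1/3)·307 = 79 and Ps = 1511/17 + (2/17)·307 = 125.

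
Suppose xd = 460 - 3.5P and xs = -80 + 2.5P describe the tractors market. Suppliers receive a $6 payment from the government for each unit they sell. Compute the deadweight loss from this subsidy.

Deadweight loss = $26.25

Pre-subsidy: 460 - 3.5P = -80 + 2.5P gives P* = 90, x* = 145.
With the subsidy, sellers receive Ps = Pb + 6 for each unit, where Pb is the price buyers pay.
Supply in terms of Pb becomes xs = -80 + 2.5(Pb + 6) = -65 + 2.5Pb. Setting this equal to demand: 460 - 3.5Pb = -65 + 2.5Pb, so Pb = 87.5.
Sellers receive Ps = 87.5 + 6 = 93.5; x' = 460 − 3.5·87.5 = 153.75.
The subsidy expands output by 153.75 − 145 = 8.75 past the efficient level; on those units the gap between marginal cost and willingness to pay runs from 0 up to 6.
DWL = ½ × 6 × 8.75 = 26.25.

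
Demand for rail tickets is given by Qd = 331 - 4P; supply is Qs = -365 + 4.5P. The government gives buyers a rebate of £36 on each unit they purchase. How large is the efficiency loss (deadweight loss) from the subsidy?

Pre-subsidy: 331 - 4P = -365 + 4.5P gives P* = 1392/17, Q* = 59/17.
With the rebate, buyers effectively pay Pb = Ps − 36, where Ps is the price sellers receive.
Demand in terms of Ps becomes Qd = 331 − 4(Ps − 36) = 475 - 4Ps. Setting this equal to supply: 475 - 4Ps = -365 + 4.5Ps, so Ps = 1680/17.
Buyers pay Pb = 1680/17 − 36 = 1068/17; Q' = -365 + 4.5·(1680/17) = 1355/17.
The subsidy expands output by 1355/17 − 59/17 = 1296/17 past the efficient level; on those units the gap between marginal cost and willingness to pay runs from 0 up to 36.
DWL = ½ × 36 × 1296/17 = 23328/17.

Deadweight loss = 23328/17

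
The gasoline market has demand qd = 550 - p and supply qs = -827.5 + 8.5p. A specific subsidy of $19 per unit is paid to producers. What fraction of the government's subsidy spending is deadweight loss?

DWL / government spending = 17/844

Pre-subsidy: 550 - p = -827.5 + 8.5p gives p* = 145, q* = 405.
With the subsidy, sellers receive ps = pb + 19 for each unit, where pb is the price buyers pay.
Supply in terms of pb becomes qs = -827.5 + 8.5(pb + 19) = -666 + 8.5pb. Setting this equal to demand: 550 - pb = -666 + 8.5pb, so pb = 128.
Sellers receive ps = 128 + 19 = 147; q' = 550 − 1·128 = 422.
ΔCS = ½(405 + 422)(145 − 128) = 7029.5; ΔPS = ½(405 + 422)(147 − 145) = 827.
Government spending = 19 × 422 = 8018.
DWL = ½ × 19 × (422 − 405) = 161.5; fraction = 161.5 / 8018 = 17/844.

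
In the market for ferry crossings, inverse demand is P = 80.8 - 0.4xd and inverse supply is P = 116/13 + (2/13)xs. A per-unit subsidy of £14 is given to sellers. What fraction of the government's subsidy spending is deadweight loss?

DWL / government spending = 455/5582

Pre-subsidy: 80.8 - 0.4x = 116/13 + (2/13)x gives x* = 1168/9 and P* = 260/9.
With the subsidy, sellers receive Ps = Pb + 14 for each unit, where Pb is the price buyers pay.
On the curves, Pb = 80.8 - 0.4x and Ps = 116/13 + (2/13)x; the wedge Ps − Pb = 14 gives 116/13 + (2/13)x − (80.8 - 0.4x) = 14, so x' = 2791/18.
Then Pb = 80.8 − 0.4·(2791/18) = 169/9 and Ps = 116/13 + (2/13)·(2791/18) = 295/9.
ΔCS = ½(1168/9 + 2791/18)(260/9 − 169/9) = 155519/108; ΔPS = ½(1168/9 + 2791/18)(295/9 − 260/9) = 59815/108.
Government spending = 14 × 2791/18 = 19537/9.
DWL = ½ × 14 × (2791/18 − 1168/9) = 3185/18; fraction = (3185/18) / (19537/9) = 455/5582.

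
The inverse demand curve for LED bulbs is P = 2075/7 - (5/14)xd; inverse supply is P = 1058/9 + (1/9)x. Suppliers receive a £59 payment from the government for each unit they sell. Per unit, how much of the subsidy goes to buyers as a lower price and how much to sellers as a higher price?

Buyers gain £45 per unit; sellers gain £14 per unit

Pre-subsidy: 2075/7 - (5/14)x = 1058/9 + (1/9)x gives x* = 382 and P* = 160.
With the subsidy, sellers receive Ps = Pb + 59 for each unit, where Pb is the price buyers pay.
On the curves, Pb = 2075/7 - (5/14)x and Ps = 1058/9 + (1/9)x; the wedge Ps − Pb = 59 gives 1058/9 + (1/9)x − (2075/7 - (5/14)x) = 59, so x' = 508.
Then Pb = 2075/7 − (5/14)·508 = 115 and Ps = 1058/9 + (1/9)·508 = 174.
Buyers' price falls by P* − Pb = 160 − 115 = 45; sellers' price rises by Ps − P* = 174 − 160 = 14.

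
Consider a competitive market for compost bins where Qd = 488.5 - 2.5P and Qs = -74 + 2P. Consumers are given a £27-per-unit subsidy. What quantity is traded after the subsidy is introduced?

Q' = 206

Pre-subsidy: 488.5 - 2.5P = -74 + 2P gives P* = 125, Q* = 176.
With the rebate, buyers effectively pay Pb = Ps − 27, where Ps is the price sellers receive.
Demand in terms of Ps becomes Qd = 488.5 − 2.5(Ps − 27) = 556 - 2.5Ps. Setting this equal to supply: 556 - 2.5Ps = -74 + 2Ps, so Ps = 140.
Buyers pay Pb = 140 − 27 = 113; Q' = -74 + 2·140 = 206.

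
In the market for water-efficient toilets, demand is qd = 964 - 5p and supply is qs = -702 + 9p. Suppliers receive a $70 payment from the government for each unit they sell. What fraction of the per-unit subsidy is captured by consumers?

Pre-subsidy: 964 - 5p = -702 + 9p gives p* = 119, q* = 369.
With the subsidy, sellers receive ps = pb + 70 for each unit, where pb is the price buyers pay.
Supply in terms of pb becomes qs = -702 + 9(pb + 70) = -72 + 9pb. Setting this equal to demand: 964 - 5pb = -72 + 9pb, so pb = 74.
Sellers receive ps = 74 + 70 = 144; q' = 964 − 5·74 = 594.
Buyers' price falls by p* − pb = 119 − 74 = 45; sellers' price rises by ps − p* = 144 − 119 = 25.
So consumers capture 45/70 = 9/14 of each unit of subsidy.

Consumer share = 9/14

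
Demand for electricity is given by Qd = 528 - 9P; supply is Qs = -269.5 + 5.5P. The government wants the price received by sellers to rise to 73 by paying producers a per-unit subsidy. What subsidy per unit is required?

At a seller price of 73, quantity supplied is -269.5 + 5.5·73 = 132.
Buyers absorb 132 only when they pay Pb with 528 − 9·Pb = 132, i.e. Pb = 44.
s = Ps − Pb = 73 − 44 = 29.

Required subsidy s = 29 per unit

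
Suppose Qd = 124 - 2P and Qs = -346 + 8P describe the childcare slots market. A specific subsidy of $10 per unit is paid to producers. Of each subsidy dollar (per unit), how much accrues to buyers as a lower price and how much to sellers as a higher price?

Pre-subsidy: 124 - 2P = -346 + 8P gives P* = 47, Q* = 30.
With the subsidy, sellers receive Ps = Pb + 10 for each unit, where Pb is the price buyers pay.
Supply in terms of Pb becomes Qs = -346 + 8(Pb + 10) = -266 + 8Pb. Setting this equal to demand: 124 - 2Pb = -266 + 8Pb, so Pb = 39.
Sellers receive Ps = 39 + 10 = 49; Q' = 124 − 2·39 = 46.
Buyers' price falls by P* − Pb = 47 − 39 = 8; sellers' price rises by Ps − P* = 49 − 47 = 2.

Buyers gain $8 per unit; sellers gain $2 per unit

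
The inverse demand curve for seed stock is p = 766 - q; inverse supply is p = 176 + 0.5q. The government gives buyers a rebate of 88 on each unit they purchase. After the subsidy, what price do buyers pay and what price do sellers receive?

Pre-subsidy: 766 - q = 176 + 0.5q gives q* = 1180/3 and p* = 1118/3.
With the rebate, buyers effectively pay pb = ps − 88, where ps is the price sellers receive.
On the curves, pb = 766 - q and ps = 176 + 0.5q; the wedge ps − pb = 88 gives 176 + 0.5q − (766 - q) = 88, so q' = 452.
Then pb = 766 − 1·452 = 314 and ps = 176 + 0.5·452 = 402.

Buyers pay 314; sellers receive 402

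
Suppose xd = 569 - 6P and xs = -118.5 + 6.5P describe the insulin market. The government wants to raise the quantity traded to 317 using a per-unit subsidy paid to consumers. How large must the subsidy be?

Required subsidy s = 25 per unit

At x = 317, invert demand for the buyer price: Pb = (569 − 317)/6 = 42; invert supply for the seller price: Ps = (317 − (-118.5))/6.5 = 67.
The subsidy must fill the gap: s = Ps − Pb = 67 − 42 = 25.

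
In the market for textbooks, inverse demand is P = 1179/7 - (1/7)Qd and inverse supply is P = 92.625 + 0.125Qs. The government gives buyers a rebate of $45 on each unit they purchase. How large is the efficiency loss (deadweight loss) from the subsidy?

Deadweight loss = $3780

Pre-subsidy: 1179/7 - (1/7)Q = 92.625 + 0.125Q gives Q* = 283 and P* = 128.
With the rebate, buyers effectively pay Pb = Ps − 45, where Ps is the price sellers receive.
On the curves, Pb = 1179/7 - (1/7)Q and Ps = 92.625 + 0.125Q; the wedge Ps − Pb = 45 gives 92.625 + 0.125Q − (1179/7 - (1/7)Q) = 45, so Q' = 451.
Then Pb = 1179/7 − (1/7)·451 = 104 and Ps = 92.625 + 0.125·451 = 149.
The subsidy expands output by 451 − 283 = 168 past the efficient level; on those units the gap between marginal cost and willingness to pay runs from 0 up to 45.
DWL = ½ × 45 × 168 = 3780.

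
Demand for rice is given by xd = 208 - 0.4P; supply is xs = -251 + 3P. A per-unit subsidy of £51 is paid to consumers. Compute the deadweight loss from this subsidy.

Deadweight loss = £459

Pre-subsidy: 208 - 0.4P = -251 + 3P gives P* = 135, x* = 154.
With the rebate, buyers effectively pay Pb = Ps − 51, where Ps is the price sellers receive.
Demand in terms of Ps becomes xd = 208 − 0.4(Ps − 51) = 228.4 - 0.4Ps. Setting this equal to supply: 228.4 - 0.4Ps = -251 + 3Ps, so Ps = 141.
Buyers pay Pb = 141 − 51 = 90; x' = -251 + 3·141 = 172.
The subsidy expands output by 172 − 154 = 18 past the efficient level; on those units the gap between marginal cost and willingness to pay runs from 0 up to 51.
DWL = ½ × 51 × 18 = 459.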